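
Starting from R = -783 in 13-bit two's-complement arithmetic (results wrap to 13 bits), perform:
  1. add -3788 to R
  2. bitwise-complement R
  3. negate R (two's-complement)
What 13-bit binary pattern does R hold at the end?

0111000100110

Start: R = -783 = 1110011110001.
R = -783 + (-3788) = -4571; wraps to 3621 = 0111000100101
R = NOT 0111000100101 = 1000111011010 = -3622
R = −(-3622) = 3622 = 0111000100110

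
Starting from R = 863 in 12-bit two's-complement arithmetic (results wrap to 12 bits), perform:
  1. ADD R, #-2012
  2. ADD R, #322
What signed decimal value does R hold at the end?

Start: R = 863 = 001101011111.
R = 863 + (-2012) = -1149 = 101110000011
R = -1149 + 322 = -827 = 110011000101

-827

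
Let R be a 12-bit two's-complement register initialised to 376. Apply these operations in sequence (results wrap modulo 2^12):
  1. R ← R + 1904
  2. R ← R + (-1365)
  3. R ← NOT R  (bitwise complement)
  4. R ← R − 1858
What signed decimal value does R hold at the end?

Start: R = 376 = 000101111000.
R = 376 + 1904 = 2280; wraps to -1816 = 100011101000
R = -1816 + (-1365) = -3181; wraps to 915 = 001110010011
R = NOT 001110010011 = 110001101100 = -916
R = -916 − 1858 = -2774; wraps to 1322 = 010100101010

1322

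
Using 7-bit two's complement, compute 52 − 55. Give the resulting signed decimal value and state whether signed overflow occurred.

52 → 0110100
55 → 0110111
Subtract via negate-and-add: invert 0110111 + 1 = 1001001 (i.e. -55).
  0110100
+ 1001001
= 1111101
Result 1111101: MSB = 1 → 125 − 128 = -3.
Addends (after negating the subtrahend) have opposite signs, so signed overflow cannot occur.

-3; no overflow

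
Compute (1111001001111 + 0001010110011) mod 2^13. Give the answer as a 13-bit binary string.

  1111001001111
+ 0001010110011
= 0000100000010  (discard carry-out 1)

0000100000010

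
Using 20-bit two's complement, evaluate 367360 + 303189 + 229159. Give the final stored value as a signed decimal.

367360 + 303189 = 670549 → wraps to -378027 (10100011101101010101)
-378027 + 229159 = -148868 (11011011101001111100)

-148868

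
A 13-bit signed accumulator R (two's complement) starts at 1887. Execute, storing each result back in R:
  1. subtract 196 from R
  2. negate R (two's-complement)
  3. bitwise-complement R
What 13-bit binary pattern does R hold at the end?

0011010011010

Start: R = 1887 = 0011101011111.
R = 1887 − 196 = 1691 = 0011010011011
R = −(1691) = -1691 = 1100101100101
R = NOT 1100101100101 = 0011010011010 = 1690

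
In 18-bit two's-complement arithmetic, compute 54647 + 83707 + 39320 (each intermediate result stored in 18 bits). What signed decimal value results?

54647 + 83707 = 138354 → wraps to -123790 (100001110001110010)
-123790 + 39320 = -84470 (101011011000001010)

-84470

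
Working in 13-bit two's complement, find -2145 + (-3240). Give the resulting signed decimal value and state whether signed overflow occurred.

2807; overflow

-2145 → 1011110011111
-3240 → 1001101011000
  1011110011111
+ 1001101011000
= 0101011110111  (discard carry-out 1)
Result 0101011110111: MSB = 0 → value 2807.
Both addends are negative but the stored result is non-negative: signed overflow. The true value -2145 + (-3240) = -5385 lies outside [-4096, 4095].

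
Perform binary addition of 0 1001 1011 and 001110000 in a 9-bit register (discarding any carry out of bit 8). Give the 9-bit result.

100001011

  010011011
+ 001110000
= 100001011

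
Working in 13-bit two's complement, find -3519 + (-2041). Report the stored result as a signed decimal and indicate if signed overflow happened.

-3519 → 1001001000001
-2041 → 1100000000111
  1001001000001
+ 1100000000111
= 0101001001000  (discard carry-out 1)
Result 0101001001000: MSB = 0 → value 2632.
Both addends are negative but the stored result is non-negative: signed overflow. The true value -3519 + (-2041) = -5560 lies outside [-4096, 4095].

2632; overflow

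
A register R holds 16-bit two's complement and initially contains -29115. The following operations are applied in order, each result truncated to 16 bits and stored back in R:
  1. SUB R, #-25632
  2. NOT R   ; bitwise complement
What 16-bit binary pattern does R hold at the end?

0000110110011010

Start: R = -29115 = 1000111001000101.
R = -29115 − (-25632) = -3483 = 1111001001100101
R = NOT 1111001001100101 = 0000110110011010 = 3482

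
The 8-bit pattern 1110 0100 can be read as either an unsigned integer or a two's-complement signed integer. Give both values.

Unsigned: 11100100 = 228.
Signed: MSB=1 → 228 − 256 = -28.

unsigned = 228, signed = -28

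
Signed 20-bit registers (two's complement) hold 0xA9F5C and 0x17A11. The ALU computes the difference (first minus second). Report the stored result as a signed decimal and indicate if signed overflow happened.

0xA9F5C = 10101001111101011100 = -352420 (signed)
0x17A11 = 00010111101000010001 = 96785 (signed)
Subtract via negate-and-add: invert 00010111101000010001 + 1 = 11101000010111101111 (i.e. -96785).
  10101001111101011100
+ 11101000010111101111
= 10010010010101001011  (discard carry-out 1)
Result 10010010010101001011: MSB = 1 → 599371 − 1048576 = -449205.
Both addends (after negating the subtrahend) are negative and so is the stored result: no signed overflow.

-449205; no overflow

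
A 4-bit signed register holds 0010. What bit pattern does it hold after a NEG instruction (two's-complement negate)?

Invert: 1101. Add 1: 1110.
Check: 0010 = 2, 1110 = -2.

1110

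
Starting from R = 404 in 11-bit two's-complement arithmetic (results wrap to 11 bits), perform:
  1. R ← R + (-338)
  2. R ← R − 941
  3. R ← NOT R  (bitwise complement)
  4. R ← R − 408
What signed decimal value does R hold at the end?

Start: R = 404 = 00110010100.
R = 404 + (-338) = 66 = 00001000010
R = 66 − 941 = -875 = 10010010101
R = NOT 10010010101 = 01101101010 = 874
R = 874 − 408 = 466 = 00111010010

466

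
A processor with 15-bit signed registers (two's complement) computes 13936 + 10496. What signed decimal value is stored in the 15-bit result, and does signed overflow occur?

-8336; overflow

13936 → 011011001110000
10496 → 010100100000000
  011011001110000
+ 010100100000000
= 101111101110000
Result 101111101110000: MSB = 1 → 24432 − 32768 = -8336.
Both addends are non-negative but the stored result is negative: signed overflow. The true value 13936 + 10496 = 24432 lies outside [-16384, 16383].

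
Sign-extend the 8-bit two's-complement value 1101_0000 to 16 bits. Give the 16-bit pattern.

MSB of 11010000 is 1; replicate it into the new high bits.
11111111|11010000 → 1111111111010000 (still -48).

1111111111010000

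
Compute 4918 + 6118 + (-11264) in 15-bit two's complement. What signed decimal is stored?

4918 + 6118 = 11036 (010101100011100)
11036 + (-11264) = -228 (111111100011100)

-228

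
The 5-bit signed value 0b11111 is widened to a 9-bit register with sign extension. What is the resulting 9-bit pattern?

111111111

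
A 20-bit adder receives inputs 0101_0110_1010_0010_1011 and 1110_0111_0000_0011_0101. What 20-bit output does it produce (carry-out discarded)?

00111101101001100000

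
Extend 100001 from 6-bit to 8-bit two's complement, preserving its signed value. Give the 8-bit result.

11100001

MSB of 100001 is 1; replicate it into the new high bits.
11|100001 → 11100001 (still -31).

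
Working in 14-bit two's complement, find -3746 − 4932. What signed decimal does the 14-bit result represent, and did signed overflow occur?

7706; overflow

-3746 → 11000101011110
4932 → 01001101000100
Subtract via negate-and-add: invert 01001101000100 + 1 = 10110010111100 (i.e. -4932).
  11000101011110
+ 10110010111100
= 01111000011010  (discard carry-out 1)
Result 01111000011010: MSB = 0 → value 7706.
Both addends (after negating the subtrahend) are negative but the stored result is non-negative: signed overflow. The true value -3746 − 4932 = -8678 lies outside [-8192, 8191].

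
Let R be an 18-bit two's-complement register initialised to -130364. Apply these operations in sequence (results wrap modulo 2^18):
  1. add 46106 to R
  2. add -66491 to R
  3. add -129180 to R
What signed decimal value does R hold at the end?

-17785

Start: R = -130364 = 100000001011000100.
R = -130364 + 46106 = -84258 = 101011011011011110
R = -84258 + (-66491) = -150749; wraps to 111395 = 011011001100100011
R = 111395 + (-129180) = -17785 = 111011101010000111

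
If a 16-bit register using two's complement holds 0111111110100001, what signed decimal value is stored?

MSB is 0, so the value is non-negative: 0111111110100001 = 32673.

32673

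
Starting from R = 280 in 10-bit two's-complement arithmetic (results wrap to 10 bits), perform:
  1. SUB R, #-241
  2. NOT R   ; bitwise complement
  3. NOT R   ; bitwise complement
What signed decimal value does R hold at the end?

-503

Start: R = 280 = 0100011000.
R = 280 − (-241) = 521; wraps to -503 = 1000001001
R = NOT 1000001001 = 0111110110 = 502
R = NOT 0111110110 = 1000001001 = -503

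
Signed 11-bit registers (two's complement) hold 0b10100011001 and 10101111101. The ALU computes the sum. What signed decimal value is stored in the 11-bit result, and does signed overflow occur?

0b10100011001 → 10100011001 = -743 (signed)
10101111101 = -643 (signed)
  10100011001
+ 10101111101
= 01010010110  (discard carry-out 1)
Result 01010010110: MSB = 0 → value 662.
Both addends are negative but the stored result is non-negative: signed overflow. The true value -743 + (-643) = -1386 lies outside [-1024, 1023].

662; overflow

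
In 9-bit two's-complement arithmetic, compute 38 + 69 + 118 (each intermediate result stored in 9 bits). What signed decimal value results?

225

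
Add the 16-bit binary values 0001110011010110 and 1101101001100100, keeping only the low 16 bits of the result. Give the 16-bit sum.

1111011100111010

  0001110011010110
+ 1101101001100100
= 1111011100111010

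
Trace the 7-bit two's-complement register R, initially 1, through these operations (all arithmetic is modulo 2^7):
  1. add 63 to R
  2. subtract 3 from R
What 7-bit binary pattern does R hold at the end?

Start: R = 1 = 0000001.
R = 1 + 63 = 64; wraps to -64 = 1000000
R = -64 − 3 = -67; wraps to 61 = 0111101

0111101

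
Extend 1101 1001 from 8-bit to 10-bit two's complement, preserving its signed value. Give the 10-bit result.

MSB of 11011001 is 1; replicate it into the new high bits.
11|11011001 → 1111011001 (still -39).

1111011001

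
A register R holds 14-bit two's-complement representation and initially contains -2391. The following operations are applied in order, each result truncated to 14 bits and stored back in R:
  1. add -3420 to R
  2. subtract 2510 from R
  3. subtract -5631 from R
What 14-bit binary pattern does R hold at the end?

11010101111110

Start: R = -2391 = 11011010101001.
R = -2391 + (-3420) = -5811 = 10100101001101
R = -5811 − 2510 = -8321; wraps to 8063 = 01111101111111
R = 8063 − (-5631) = 13694; wraps to -2690 = 11010101111110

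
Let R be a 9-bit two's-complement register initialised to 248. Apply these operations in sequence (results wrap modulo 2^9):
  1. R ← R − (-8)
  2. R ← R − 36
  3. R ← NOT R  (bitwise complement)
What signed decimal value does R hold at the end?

-221

Start: R = 248 = 011111000.
R = 248 − (-8) = 256; wraps to -256 = 100000000
R = -256 − 36 = -292; wraps to 220 = 011011100
R = NOT 011011100 = 100100011 = -221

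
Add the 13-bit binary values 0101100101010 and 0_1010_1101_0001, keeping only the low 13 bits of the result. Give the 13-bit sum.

  0101100101010
+ 0101011010001
= 1010111111011

1010111111011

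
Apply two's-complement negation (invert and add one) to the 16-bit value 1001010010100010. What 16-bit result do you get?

0110101101011110

Invert: 0110101101011101. Add 1: 0110101101011110.
Check: 1001010010100010 = -27486, 0110101101011110 = 27486.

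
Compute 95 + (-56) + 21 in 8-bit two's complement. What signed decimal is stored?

95 + (-56) = 39 (00100111)
39 + 21 = 60 (00111100)

60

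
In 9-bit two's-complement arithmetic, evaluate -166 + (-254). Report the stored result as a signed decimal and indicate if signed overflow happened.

-166 → 101011010
-254 → 100000010
  101011010
+ 100000010
= 001011100  (discard carry-out 1)
Result 001011100: MSB = 0 → value 92.
Both addends are negative but the stored result is non-negative: signed overflow. The true value -166 + (-254) = -420 lies outside [-256, 255].

92; overflow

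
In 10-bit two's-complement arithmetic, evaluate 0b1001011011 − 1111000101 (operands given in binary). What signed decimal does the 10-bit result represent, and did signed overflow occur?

0b1001011011 → 1001011011 = -421 (signed)
1111000101 = -59 (signed)
Subtract via negate-and-add: invert 1111000101 + 1 = 0000111011 (i.e. 59).
  1001011011
+ 0000111011
= 1010010110
Result 1010010110: MSB = 1 → 662 − 1024 = -362.
Addends (after negating the subtrahend) have opposite signs, so signed overflow cannot occur.

-362; no overflow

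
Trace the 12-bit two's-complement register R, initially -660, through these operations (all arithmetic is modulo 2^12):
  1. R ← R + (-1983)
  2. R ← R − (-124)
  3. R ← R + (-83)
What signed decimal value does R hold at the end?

Start: R = -660 = 110101101100.
R = -660 + (-1983) = -2643; wraps to 1453 = 010110101101
R = 1453 − (-124) = 1577 = 011000101001
R = 1577 + (-83) = 1494 = 010111010110

1494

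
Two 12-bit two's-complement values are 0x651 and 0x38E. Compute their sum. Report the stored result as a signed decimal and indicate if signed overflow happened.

0x651 = 011001010001 = 1617 (signed)
0x38E = 001110001110 = 910 (signed)
  011001010001
+ 001110001110
= 100111011111
Result 100111011111: MSB = 1 → 2527 − 4096 = -1569.
Both addends are non-negative but the stored result is negative: signed overflow. The true value 1617 + 910 = 2527 lies outside [-2048, 2047].

-1569; overflow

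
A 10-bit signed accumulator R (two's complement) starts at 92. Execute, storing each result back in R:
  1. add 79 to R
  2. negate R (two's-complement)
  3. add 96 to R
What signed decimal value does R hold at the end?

Start: R = 92 = 0001011100.
R = 92 + 79 = 171 = 0010101011
R = −(171) = -171 = 1101010101
R = -171 + 96 = -75 = 1110110101

-75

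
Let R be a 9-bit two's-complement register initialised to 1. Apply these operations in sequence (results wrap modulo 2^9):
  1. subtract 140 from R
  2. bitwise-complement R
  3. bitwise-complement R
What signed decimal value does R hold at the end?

-139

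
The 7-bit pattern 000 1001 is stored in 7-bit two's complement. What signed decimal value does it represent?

9

MSB is 0, so the value is non-negative: 0001001 = 9.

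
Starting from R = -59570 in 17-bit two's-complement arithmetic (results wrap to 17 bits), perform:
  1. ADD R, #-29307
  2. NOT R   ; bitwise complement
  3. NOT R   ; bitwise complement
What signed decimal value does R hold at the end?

42195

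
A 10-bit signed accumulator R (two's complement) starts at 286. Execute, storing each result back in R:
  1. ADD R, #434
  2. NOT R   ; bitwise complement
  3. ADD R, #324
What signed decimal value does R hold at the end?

-397

Start: R = 286 = 0100011110.
R = 286 + 434 = 720; wraps to -304 = 1011010000
R = NOT 1011010000 = 0100101111 = 303
R = 303 + 324 = 627; wraps to -397 = 1001110011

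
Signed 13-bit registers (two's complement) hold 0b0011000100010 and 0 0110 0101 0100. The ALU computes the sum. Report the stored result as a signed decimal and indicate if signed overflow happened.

0b0011000100010 → 0011000100010 = 1570 (signed)
0 0110 0101 0100 → 0011001010100 = 1620 (signed)
  0011000100010
+ 0011001010100
= 0110001110110
Result 0110001110110: MSB = 0 → value 3190.
Both addends are non-negative and so is the stored result: no signed overflow.

3190; no overflow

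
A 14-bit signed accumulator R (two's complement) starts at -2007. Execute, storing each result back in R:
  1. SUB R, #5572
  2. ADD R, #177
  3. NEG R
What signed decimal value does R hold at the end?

Start: R = -2007 = 11100000101001.
R = -2007 − 5572 = -7579 = 10001001100101
R = -7579 + 177 = -7402 = 10001100010110
R = −(-7402) = 7402 = 01110011101010

7402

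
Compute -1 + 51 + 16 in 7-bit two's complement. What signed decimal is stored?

-62

-1 + 51 = 50 (0110010)
50 + 16 = 66 → wraps to -62 (1000010)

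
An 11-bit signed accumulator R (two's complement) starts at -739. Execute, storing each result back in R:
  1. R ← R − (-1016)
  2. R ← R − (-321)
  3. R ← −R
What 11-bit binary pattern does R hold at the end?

Start: R = -739 = 10100011101.
R = -739 − (-1016) = 277 = 00100010101
R = 277 − (-321) = 598 = 01001010110
R = −(598) = -598 = 10110101010

10110101010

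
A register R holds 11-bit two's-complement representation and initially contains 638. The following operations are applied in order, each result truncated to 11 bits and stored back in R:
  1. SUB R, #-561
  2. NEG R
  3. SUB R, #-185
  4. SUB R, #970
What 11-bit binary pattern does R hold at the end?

00001000000

Start: R = 638 = 01001111110.
R = 638 − (-561) = 1199; wraps to -849 = 10010101111
R = −(-849) = 849 = 01101010001
R = 849 − (-185) = 1034; wraps to -1014 = 10000001010
R = -1014 − 970 = -1984; wraps to 64 = 00001000000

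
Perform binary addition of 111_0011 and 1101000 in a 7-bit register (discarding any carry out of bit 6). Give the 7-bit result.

  1110011
+ 1101000
= 1011011  (discard carry-out 1)

1011011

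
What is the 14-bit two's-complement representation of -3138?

11001110111110

|-3138| = 3138 = 00110001000010 in 14 bits.
Invert the bits: 11001110111101. Add 1: 11001110111110.
Check: 11001110111110 reads as 13246 − 16384 = -3138.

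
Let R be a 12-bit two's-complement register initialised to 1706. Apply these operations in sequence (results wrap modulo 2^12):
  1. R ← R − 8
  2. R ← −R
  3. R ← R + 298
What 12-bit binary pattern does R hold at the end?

Start: R = 1706 = 011010101010.
R = 1706 − 8 = 1698 = 011010100010
R = −(1698) = -1698 = 100101011110
R = -1698 + 298 = -1400 = 101010001000

101010001000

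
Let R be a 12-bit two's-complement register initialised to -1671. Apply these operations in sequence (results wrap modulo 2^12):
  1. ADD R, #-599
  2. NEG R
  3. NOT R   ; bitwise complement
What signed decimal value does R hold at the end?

1825

Start: R = -1671 = 100101111001.
R = -1671 + (-599) = -2270; wraps to 1826 = 011100100010
R = −(1826) = -1826 = 100011011110
R = NOT 100011011110 = 011100100001 = 1825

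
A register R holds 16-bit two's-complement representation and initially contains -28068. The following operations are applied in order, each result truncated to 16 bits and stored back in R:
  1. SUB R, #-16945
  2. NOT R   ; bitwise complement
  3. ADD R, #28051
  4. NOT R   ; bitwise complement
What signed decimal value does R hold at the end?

Start: R = -28068 = 1001001001011100.
R = -28068 − (-16945) = -11123 = 1101010010001101
R = NOT 1101010010001101 = 0010101101110010 = 11122
R = 11122 + 28051 = 39173; wraps to -26363 = 1001100100000101
R = NOT 1001100100000101 = 0110011011111010 = 26362

26362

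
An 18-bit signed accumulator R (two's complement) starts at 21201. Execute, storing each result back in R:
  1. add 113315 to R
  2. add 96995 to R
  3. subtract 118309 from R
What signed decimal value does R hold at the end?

Start: R = 21201 = 000101001011010001.
R = 21201 + 113315 = 134516; wraps to -127628 = 100000110101110100
R = -127628 + 96995 = -30633 = 111000100001010111
R = -30633 − 118309 = -148942; wraps to 113202 = 011011101000110010

113202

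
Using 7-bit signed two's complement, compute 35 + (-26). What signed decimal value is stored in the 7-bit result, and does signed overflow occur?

9; no overflow

35 → 0100011
-26 → 1100110
  0100011
+ 1100110
= 0001001  (discard carry-out 1)
Result 0001001: MSB = 0 → value 9.
Addends have opposite signs, so signed overflow cannot occur.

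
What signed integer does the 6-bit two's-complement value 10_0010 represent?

MSB is 1, so the value is negative.
Unsigned reading: 34. Subtract 2^6 = 64: 34 − 64 = -30.

-30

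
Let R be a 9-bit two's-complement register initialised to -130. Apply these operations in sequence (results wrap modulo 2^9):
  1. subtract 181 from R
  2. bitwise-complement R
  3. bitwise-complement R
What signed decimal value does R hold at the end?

201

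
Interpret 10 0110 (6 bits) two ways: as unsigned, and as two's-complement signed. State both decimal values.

unsigned = 38, signed = -26

Unsigned: 100110 = 38.
Signed: MSB=1 → 38 − 64 = -26.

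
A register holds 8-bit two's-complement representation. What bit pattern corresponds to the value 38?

38 is non-negative, so write it directly in 8 bits: 00100110.

00100110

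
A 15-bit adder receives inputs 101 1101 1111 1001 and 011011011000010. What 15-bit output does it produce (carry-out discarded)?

  101110111111001
+ 011011011000010
= 001010010111011  (discard carry-out 1)

001010010111011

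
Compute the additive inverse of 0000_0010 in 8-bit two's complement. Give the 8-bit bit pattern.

Invert: 11111101. Add 1: 11111110.

11111110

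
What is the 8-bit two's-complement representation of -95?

|-95| = 95 = 01011111 in 8 bits.
Invert the bits: 10100000. Add 1: 10100001.
Check: 10100001 reads as 161 − 256 = -95.

10100001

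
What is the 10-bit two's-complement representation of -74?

1110110110

|-74| = 74 = 0001001010 in 10 bits.
Invert the bits: 1110110101. Add 1: 1110110110.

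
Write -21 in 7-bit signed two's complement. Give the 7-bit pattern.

1101011

|-21| = 21 = 0010101 in 7 bits.
Invert the bits: 1101010. Add 1: 1101011.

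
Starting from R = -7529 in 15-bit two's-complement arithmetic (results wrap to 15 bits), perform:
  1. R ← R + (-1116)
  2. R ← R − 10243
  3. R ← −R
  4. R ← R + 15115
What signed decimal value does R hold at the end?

1235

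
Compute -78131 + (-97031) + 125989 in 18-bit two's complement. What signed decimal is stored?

-49173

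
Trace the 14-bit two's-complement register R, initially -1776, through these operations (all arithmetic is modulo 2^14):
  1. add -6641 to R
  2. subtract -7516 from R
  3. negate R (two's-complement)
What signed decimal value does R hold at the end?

Start: R = -1776 = 11100100010000.
R = -1776 + (-6641) = -8417; wraps to 7967 = 01111100011111
R = 7967 − (-7516) = 15483; wraps to -901 = 11110001111011
R = −(-901) = 901 = 00001110000101

901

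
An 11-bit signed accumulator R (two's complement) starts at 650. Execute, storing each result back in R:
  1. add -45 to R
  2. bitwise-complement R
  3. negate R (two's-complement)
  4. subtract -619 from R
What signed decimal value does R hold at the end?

-823

Start: R = 650 = 01010001010.
R = 650 + (-45) = 605 = 01001011101
R = NOT 01001011101 = 10110100010 = -606
R = −(-606) = 606 = 01001011110
R = 606 − (-619) = 1225; wraps to -823 = 10011001001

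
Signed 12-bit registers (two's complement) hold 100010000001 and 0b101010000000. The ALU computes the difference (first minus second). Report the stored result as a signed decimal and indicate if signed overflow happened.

-511; no overflow

100010000001 = -1919 (signed)
0b101010000000 → 101010000000 = -1408 (signed)
Subtract via negate-and-add: invert 101010000000 + 1 = 010110000000 (i.e. 1408).
  100010000001
+ 010110000000
= 111000000001
Result 111000000001: MSB = 1 → 3585 − 4096 = -511.
Addends (after negating the subtrahend) have opposite signs, so signed overflow cannot occur.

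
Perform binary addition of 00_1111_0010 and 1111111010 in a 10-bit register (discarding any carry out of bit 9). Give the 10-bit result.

  0011110010
+ 1111111010
= 0011101100  (discard carry-out 1)

0011101100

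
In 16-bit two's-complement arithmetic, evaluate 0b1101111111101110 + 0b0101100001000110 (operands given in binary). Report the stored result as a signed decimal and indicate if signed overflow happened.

0b1101111111101110 → 1101111111101110 = -8210 (signed)
0b0101100001000110 → 0101100001000110 = 22598 (signed)
  1101111111101110
+ 0101100001000110
= 0011100000110100  (discard carry-out 1)
Result 0011100000110100: MSB = 0 → value 14388.
Addends have opposite signs, so signed overflow cannot occur.

14388; no overflow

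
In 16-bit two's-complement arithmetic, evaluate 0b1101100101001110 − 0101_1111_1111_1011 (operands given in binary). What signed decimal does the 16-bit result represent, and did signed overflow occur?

31059; overflow

0b1101100101001110 → 1101100101001110 = -9906 (signed)
0101_1111_1111_1011 → 0101111111111011 = 24571 (signed)
Subtract via negate-and-add: invert 0101111111111011 + 1 = 1010000000000101 (i.e. -24571).
  1101100101001110
+ 1010000000000101
= 0111100101010011  (discard carry-out 1)
Result 0111100101010011: MSB = 0 → value 31059.
Both addends (after negating the subtrahend) are negative but the stored result is non-negative: signed overflow. The true value -9906 − 24571 = -34477 lies outside [-32768, 32767].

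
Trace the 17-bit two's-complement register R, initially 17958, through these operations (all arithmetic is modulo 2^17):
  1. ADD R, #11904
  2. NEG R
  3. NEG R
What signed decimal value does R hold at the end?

Start: R = 17958 = 00100011000100110.
R = 17958 + 11904 = 29862 = 00111010010100110
R = −(29862) = -29862 = 11000101101011010
R = −(-29862) = 29862 = 00111010010100110

29862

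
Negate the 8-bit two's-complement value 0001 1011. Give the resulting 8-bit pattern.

Invert: 11100100. Add 1: 11100101.

11100101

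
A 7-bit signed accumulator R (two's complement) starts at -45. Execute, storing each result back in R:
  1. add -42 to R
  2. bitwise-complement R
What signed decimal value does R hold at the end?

-42

Start: R = -45 = 1010011.
R = -45 + (-42) = -87; wraps to 41 = 0101001
R = NOT 0101001 = 1010110 = -42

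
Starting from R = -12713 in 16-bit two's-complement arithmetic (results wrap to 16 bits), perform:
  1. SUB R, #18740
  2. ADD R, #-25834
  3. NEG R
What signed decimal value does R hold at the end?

Start: R = -12713 = 1100111001010111.
R = -12713 − 18740 = -31453 = 1000010100100011
R = -31453 + (-25834) = -57287; wraps to 8249 = 0010000000111001
R = −(8249) = -8249 = 1101111111000111

-8249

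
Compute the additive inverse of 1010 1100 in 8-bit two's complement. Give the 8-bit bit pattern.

01010100

Invert: 01010011. Add 1: 01010100.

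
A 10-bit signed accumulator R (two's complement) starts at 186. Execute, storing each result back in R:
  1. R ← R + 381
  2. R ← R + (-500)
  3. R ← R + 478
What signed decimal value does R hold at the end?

-479

Start: R = 186 = 0010111010.
R = 186 + 381 = 567; wraps to -457 = 1000110111
R = -457 + (-500) = -957; wraps to 67 = 0001000011
R = 67 + 478 = 545; wraps to -479 = 1000100001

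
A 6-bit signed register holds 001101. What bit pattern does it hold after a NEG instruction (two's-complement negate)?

Invert: 110010. Add 1: 110011.
Check: 001101 = 13, 110011 = -13.

110011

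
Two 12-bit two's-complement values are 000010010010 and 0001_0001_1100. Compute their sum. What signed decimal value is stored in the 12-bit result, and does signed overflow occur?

430; no overflow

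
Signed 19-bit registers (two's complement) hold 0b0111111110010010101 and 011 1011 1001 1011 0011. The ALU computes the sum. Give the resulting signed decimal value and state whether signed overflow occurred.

-18872; overflow

0b0111111110010010101 → 0111111110010010101 = 261269 (signed)
011 1011 1001 1011 0011 → 0111011100110110011 = 244147 (signed)
  0111111110010010101
+ 0111011100110110011
= 1111011011001001000
Result 1111011011001001000: MSB = 1 → 505416 − 524288 = -18872.
Both addends are non-negative but the stored result is negative: signed overflow. The true value 261269 + 244147 = 505416 lies outside [-262144, 262143].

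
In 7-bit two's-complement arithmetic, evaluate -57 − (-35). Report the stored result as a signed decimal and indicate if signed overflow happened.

-22; no overflow

-57 → 1000111
-35 → 1011101
Subtract via negate-and-add: invert 1011101 + 1 = 0100011 (i.e. 35).
  1000111
+ 0100011
= 1101010
Result 1101010: MSB = 1 → 106 − 128 = -22.
Addends (after negating the subtrahend) have opposite signs, so signed overflow cannot occur.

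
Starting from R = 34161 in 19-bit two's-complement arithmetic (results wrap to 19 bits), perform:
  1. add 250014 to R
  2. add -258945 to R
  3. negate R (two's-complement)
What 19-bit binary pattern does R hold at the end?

Start: R = 34161 = 0001000010101110001.
R = 34161 + 250014 = 284175; wraps to -240113 = 1000101011000001111
R = -240113 + (-258945) = -499058; wraps to 25230 = 0000110001010001110
R = −(25230) = -25230 = 1111001110101110010

1111001110101110010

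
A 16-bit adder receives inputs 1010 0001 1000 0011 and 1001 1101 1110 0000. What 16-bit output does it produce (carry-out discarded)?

  1010000110000011
+ 1001110111100000
= 0011111101100011  (discard carry-out 1)

0011111101100011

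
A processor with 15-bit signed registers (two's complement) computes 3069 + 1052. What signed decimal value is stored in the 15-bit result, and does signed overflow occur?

3069 → 000101111111101
1052 → 000010000011100
  000101111111101
+ 000010000011100
= 001000000011001
Result 001000000011001: MSB = 0 → value 4121.
Both addends are non-negative and so is the stored result: no signed overflow.

4121; no overflow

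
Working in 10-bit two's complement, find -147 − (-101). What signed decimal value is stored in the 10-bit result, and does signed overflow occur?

-46; no overflow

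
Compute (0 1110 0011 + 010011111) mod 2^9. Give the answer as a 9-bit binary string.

110000010

  011100011
+ 010011111
= 110000010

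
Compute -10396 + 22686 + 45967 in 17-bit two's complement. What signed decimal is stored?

58257

-10396 + 22686 = 12290 (00011000000000010)
12290 + 45967 = 58257 (01110001110010001)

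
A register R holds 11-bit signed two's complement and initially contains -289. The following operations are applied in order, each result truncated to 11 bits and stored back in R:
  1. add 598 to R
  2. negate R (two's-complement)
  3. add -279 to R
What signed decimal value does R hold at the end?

-588

Start: R = -289 = 11011011111.
R = -289 + 598 = 309 = 00100110101
R = −(309) = -309 = 11011001011
R = -309 + (-279) = -588 = 10110110100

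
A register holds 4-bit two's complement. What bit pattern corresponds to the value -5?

1011

|-5| = 5 = 0101 in 4 bits.
Invert the bits: 1010. Add 1: 1011.
Check: 1011 reads as 11 − 16 = -5.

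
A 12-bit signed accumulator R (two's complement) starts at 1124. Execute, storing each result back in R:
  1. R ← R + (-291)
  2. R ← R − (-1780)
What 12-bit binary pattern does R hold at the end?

101000110101

Start: R = 1124 = 010001100100.
R = 1124 + (-291) = 833 = 001101000001
R = 833 − (-1780) = 2613; wraps to -1483 = 101000110101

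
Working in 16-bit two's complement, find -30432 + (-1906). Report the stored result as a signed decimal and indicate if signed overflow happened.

-32338; no overflow

-30432 → 1000100100100000
-1906 → 1111100010001110
  1000100100100000
+ 1111100010001110
= 1000000110101110  (discard carry-out 1)
Result 1000000110101110: MSB = 1 → 33198 − 65536 = -32338.
Both addends are negative and so is the stored result: no signed overflow.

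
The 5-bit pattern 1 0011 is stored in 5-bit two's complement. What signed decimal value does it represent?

-13

MSB is 1, so the value is negative.
Unsigned reading: 19. Subtract 2^5 = 32: 19 − 32 = -13.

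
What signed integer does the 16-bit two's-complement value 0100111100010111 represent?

MSB is 0, so the value is non-negative: 0100111100010111 = 20247.

20247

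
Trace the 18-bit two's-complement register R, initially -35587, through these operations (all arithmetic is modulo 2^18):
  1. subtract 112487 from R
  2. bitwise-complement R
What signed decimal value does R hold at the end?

-114071

Start: R = -35587 = 110111010011111101.
R = -35587 − 112487 = -148074; wraps to 114070 = 011011110110010110
R = NOT 011011110110010110 = 100100001001101001 = -114071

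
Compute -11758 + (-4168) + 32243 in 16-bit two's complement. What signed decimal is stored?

16317

-11758 + (-4168) = -15926 (1100000111001010)
-15926 + 32243 = 16317 (0011111110111101)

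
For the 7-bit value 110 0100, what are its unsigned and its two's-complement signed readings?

unsigned = 100, signed = -28

Unsigned: 1100100 = 100.
Signed: MSB=1 → 100 − 128 = -28.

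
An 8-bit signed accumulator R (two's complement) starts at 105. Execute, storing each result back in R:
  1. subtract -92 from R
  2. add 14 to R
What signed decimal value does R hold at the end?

-45

Start: R = 105 = 01101001.
R = 105 − (-92) = 197; wraps to -59 = 11000101
R = -59 + 14 = -45 = 11010011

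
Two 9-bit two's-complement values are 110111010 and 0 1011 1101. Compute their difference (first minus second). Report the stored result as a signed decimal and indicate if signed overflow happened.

110111010 = -70 (signed)
0 1011 1101 → 010111101 = 189 (signed)
Subtract via negate-and-add: invert 010111101 + 1 = 101000011 (i.e. -189).
  110111010
+ 101000011
= 011111101  (discard carry-out 1)
Result 011111101: MSB = 0 → value 253.
Both addends (after negating the subtrahend) are negative but the stored result is non-negative: signed overflow. The true value -70 − 189 = -259 lies outside [-256, 255].

253; overflow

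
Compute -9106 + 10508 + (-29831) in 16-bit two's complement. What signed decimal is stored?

-28429

-9106 + 10508 = 1402 (0000010101111010)
1402 + (-29831) = -28429 (1001000011110011)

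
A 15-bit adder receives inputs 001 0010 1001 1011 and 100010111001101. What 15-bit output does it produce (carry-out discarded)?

101100001101000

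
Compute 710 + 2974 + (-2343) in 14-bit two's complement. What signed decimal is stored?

1341

710 + 2974 = 3684 (00111001100100)
3684 + (-2343) = 1341 (00010100111101)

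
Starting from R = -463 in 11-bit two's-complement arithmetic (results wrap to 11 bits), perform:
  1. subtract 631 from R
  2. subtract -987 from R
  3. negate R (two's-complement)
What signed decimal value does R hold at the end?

Start: R = -463 = 11000110001.
R = -463 − 631 = -1094; wraps to 954 = 01110111010
R = 954 − (-987) = 1941; wraps to -107 = 11110010101
R = −(-107) = 107 = 00001101011

107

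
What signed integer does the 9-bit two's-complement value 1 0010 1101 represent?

-211

MSB is 1, so the value is negative.
Invert: 011010010. Add 1: 011010011 = 211. So the value is −211.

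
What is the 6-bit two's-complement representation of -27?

|-27| = 27 = 011011 in 6 bits.
Invert the bits: 100100. Add 1: 100101.

100101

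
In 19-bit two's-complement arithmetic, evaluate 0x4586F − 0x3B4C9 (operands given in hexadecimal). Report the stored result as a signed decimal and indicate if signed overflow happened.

41894; overflow

0x4586F = 1000101100001101111 = -239505 (signed)
0x3B4C9 = 0111011010011001001 = 242889 (signed)
Subtract via negate-and-add: invert 0111011010011001001 + 1 = 1000100101100110111 (i.e. -242889).
  1000101100001101111
+ 1000100101100110111
= 0001010001110100110  (discard carry-out 1)
Result 0001010001110100110: MSB = 0 → value 41894.
Both addends (after negating the subtrahend) are negative but the stored result is non-negative: signed overflow. The true value -239505 − 242889 = -482394 lies outside [-262144, 262143].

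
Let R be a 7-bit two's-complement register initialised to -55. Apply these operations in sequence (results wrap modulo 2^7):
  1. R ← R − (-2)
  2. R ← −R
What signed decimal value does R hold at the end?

Start: R = -55 = 1001001.
R = -55 − (-2) = -53 = 1001011
R = −(-53) = 53 = 0110101

53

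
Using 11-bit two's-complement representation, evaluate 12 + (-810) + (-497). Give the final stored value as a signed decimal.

12 + (-810) = -798 (10011100010)
-798 + (-497) = -1295 → wraps to 753 (01011110001)

753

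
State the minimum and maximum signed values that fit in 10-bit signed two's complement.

Minimum: −2^9 = -512.
Maximum: 2^9 − 1 = 511.

min = -512, max = 511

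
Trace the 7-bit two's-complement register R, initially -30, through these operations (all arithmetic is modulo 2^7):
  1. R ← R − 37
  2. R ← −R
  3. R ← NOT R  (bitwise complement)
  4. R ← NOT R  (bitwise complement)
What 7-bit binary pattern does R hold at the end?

1000011

Start: R = -30 = 1100010.
R = -30 − 37 = -67; wraps to 61 = 0111101
R = −(61) = -61 = 1000011
R = NOT 1000011 = 0111100 = 60
R = NOT 0111100 = 1000011 = -61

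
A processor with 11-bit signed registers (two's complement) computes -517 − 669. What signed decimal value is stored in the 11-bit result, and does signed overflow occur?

862; overflow

-517 → 10111111011
669 → 01010011101
Subtract via negate-and-add: invert 01010011101 + 1 = 10101100011 (i.e. -669).
  10111111011
+ 10101100011
= 01101011110  (discard carry-out 1)
Result 01101011110: MSB = 0 → value 862.
Both addends (after negating the subtrahend) are negative but the stored result is non-negative: signed overflow. The true value -517 − 669 = -1186 lies outside [-1024, 1023].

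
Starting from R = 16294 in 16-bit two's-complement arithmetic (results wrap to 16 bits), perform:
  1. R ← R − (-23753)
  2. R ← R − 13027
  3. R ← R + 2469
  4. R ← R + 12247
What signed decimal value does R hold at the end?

-23800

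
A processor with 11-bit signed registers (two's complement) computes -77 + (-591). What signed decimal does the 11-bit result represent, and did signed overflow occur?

-668; no overflow

-77 → 11110110011
-591 → 10110110001
  11110110011
+ 10110110001
= 10101100100  (discard carry-out 1)
Result 10101100100: MSB = 1 → 1380 − 2048 = -668.
Both addends are negative and so is the stored result: no signed overflow.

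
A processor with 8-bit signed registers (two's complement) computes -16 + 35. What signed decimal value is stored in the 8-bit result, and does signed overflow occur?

-16 → 11110000
35 → 00100011
  11110000
+ 00100011
= 00010011  (discard carry-out 1)
Result 00010011: MSB = 0 → value 19.
Addends have opposite signs, so signed overflow cannot occur.

19; no overflow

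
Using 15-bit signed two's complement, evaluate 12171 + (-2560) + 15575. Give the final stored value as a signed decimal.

12171 + (-2560) = 9611 (010010110001011)
9611 + 15575 = 25186 → wraps to -7582 (110001001100010)

-7582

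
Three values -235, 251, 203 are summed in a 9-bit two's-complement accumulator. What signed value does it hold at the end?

-235 + 251 = 16 (000010000)
16 + 203 = 219 (011011011)

219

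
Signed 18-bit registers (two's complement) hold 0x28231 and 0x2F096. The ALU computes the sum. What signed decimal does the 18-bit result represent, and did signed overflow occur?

94919; overflow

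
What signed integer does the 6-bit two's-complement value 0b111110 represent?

-2

MSB is 1, so the value is negative.
Invert: 000001. Add 1: 000010 = 2. So the value is −2.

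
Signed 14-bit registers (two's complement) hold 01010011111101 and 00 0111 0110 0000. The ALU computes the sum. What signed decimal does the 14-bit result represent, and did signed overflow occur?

7261; no overflow

01010011111101 = 5373 (signed)
00 0111 0110 0000 → 00011101100000 = 1888 (signed)
  01010011111101
+ 00011101100000
= 01110001011101
Result 01110001011101: MSB = 0 → value 7261.
Both addends are non-negative and so is the stored result: no signed overflow.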